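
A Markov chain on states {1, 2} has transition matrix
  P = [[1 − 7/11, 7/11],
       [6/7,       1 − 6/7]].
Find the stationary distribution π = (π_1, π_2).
π_1 = 66/115, π_2 = 49/115

Solve πP = π with π_1 + π_2 = 1. From πP = π: π_1 · (1 − 7/11) + π_2 · 6/7 = π_1 ⇒ π_2 · 6/7 = π_1 · 7/11 ⇒ π_2/π_1 = (7/11)/(6/7) = 49/66. Together with π_1 + π_2 = 1:
  π_1 = (6/7)/(7/11 + 6/7) = (6/7)/(115/77) = 66/115,
  π_2 = (7/11)/(7/11 + 6/7) = (7/11)/(115/77) = 49/115.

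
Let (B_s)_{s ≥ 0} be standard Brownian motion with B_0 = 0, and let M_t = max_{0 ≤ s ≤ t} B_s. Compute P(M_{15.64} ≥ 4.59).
P(M_{15.64} ≥ 4.59) = 2·P(B_{15.64} ≥ 4.59) = 2(1 − Φ(4.59/√15.64)) ≈ 0.2458

By the reflection principle for Brownian motion, P(M_t ≥ a) = 2 · P(B_t ≥ a) for a ≥ 0. Since B_t ~ N(0, t), P(B_t ≥ 4.59) = 1 − Φ(4.59/√t) = 1 − Φ(4.59/√15.64) = 1 − Φ(1.1606). So
  P(M_{15.64} ≥ 4.59) = 2(1 − Φ(1.1606)) ≈ 0.2458.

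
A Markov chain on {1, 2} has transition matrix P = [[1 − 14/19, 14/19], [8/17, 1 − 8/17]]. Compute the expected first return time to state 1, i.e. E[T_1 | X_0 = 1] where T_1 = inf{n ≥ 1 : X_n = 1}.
E[T_1 | X_0 = 1] = 1/π_1 = 195/76

For an irreducible recurrent Markov chain with stationary distribution π, E[T_i | X_0 = i] = 1/π_i (Kac's formula). Here π_1 = (8/17)/(14/19 + 8/17) = (8/17)/(390/323) = 76/195, so E[T_1 | X_0 = 1] = 1/π_1 = (14/19 + 8/17)/(8/17) = (390/323)/(8/17) = 195/76.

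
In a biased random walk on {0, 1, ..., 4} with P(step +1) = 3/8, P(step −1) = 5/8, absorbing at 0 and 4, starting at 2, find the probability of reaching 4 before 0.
P(hit 4 before 0) = (1 − (5/3)^2) / (1 − (5/3)^4) = 9/34

Let u_k denote P(reach 4 before 0 | start at k). Boundary: u_0 = 0, u_4 = 1. Recurrence: u_k = 3/8·u_{k+1} + 5/8·u_{k-1} for 1 ≤ k ≤ 3. Try u_k = A + B·r^k with r = q/p = (5/8)/(3/8) = 5/3. Substitution satisfies the recurrence; boundary conditions give:
  u_k = (1 − r^k) / (1 − r^N) = (1 − (5/3)^2) / (1 − (5/3)^4) = 9/34.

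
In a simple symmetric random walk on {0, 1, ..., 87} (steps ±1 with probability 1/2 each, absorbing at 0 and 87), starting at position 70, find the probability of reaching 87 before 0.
P(hit 87 before 0) = 70/87

Let u_k = P(hit 87 before 0 | start at k). Then u_0 = 0, u_87 = 1, and u_k = u_{k-1}/2 + u_{k+1}/2 for 1 ≤ k ≤ 86. This harmonic recurrence is solved by u_k = k/87, giving u_70 = 70/87.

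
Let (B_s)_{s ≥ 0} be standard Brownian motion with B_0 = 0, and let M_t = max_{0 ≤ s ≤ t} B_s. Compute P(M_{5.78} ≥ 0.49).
P(M_{5.78} ≥ 0.49) = 2·P(B_{5.78} ≥ 0.49) = 2(1 − Φ(0.49/√5.78)) ≈ 0.8385

By the reflection principle for Brownian motion, P(M_t ≥ a) = 2 · P(B_t ≥ a) for a ≥ 0. Since B_t ~ N(0, t), P(B_t ≥ 0.49) = 1 − Φ(0.49/√t) = 1 − Φ(0.49/√5.78) = 1 − Φ(0.2038). So
  P(M_{5.78} ≥ 0.49) = 2(1 − Φ(0.2038)) ≈ 0.8385.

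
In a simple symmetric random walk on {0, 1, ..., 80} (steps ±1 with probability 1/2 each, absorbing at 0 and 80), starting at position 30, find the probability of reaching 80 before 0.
P(hit 80 before 0) = 30/80 = 3/8

Let u_k = P(hit 80 before 0 | start at k). Then u_0 = 0, u_80 = 1, and u_k = u_{k-1}/2 + u_{k+1}/2 for 1 ≤ k ≤ 79. This harmonic recurrence is solved by u_k = k/80, giving u_30 = 30/80 = 3/8.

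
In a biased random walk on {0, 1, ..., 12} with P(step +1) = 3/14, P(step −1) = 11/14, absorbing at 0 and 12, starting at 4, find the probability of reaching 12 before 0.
P(hit 12 before 0) = (1 − (11/3)^4) / (1 − (11/3)^12) = 6561/215551363

Let u_k denote P(reach 12 before 0 | start at k). Boundary: u_0 = 0, u_12 = 1. Recurrence: u_k = 3/14·u_{k+1} + 11/14·u_{k-1} for 1 ≤ k ≤ 11. Try u_k = A + B·r^k with r = q/p = (11/14)/(3/14) = 11/3. Substitution satisfies the recurrence; boundary conditions give:
  u_k = (1 − r^k) / (1 − r^N) = (1 − (11/3)^4) / (1 − (11/3)^12) = 6561/215551363.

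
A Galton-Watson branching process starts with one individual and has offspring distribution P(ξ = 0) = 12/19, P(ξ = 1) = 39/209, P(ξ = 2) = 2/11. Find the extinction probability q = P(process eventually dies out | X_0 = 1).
q = 1

Mean offspring μ = 0·12/19 + 1·39/209 + 2·2/11 = 115/209 ≤ 1. For μ ≤ 1 with offspring not concentrated at 1, the Galton-Watson process goes extinct almost surely, so q = 1.
(Algebraic check: The pgf is f(s) = 12/19 + 39/209·s + 2/11·s². The extinction probability q is the smallest fixed point of f in [0, 1]. Setting s = f(s):
  2/11·s² + (39/209 − 1)·s + 12/19 = 0
  2/11·s² − (12/19 + 2/11)·s + 12/19 = 0
which factors as (s − 1)·(2/11·s − 12/19) = 0, giving roots s = 1 and s = (12/19)/(2/11) = 66/19. Since 66/19 ≥ 1, the smallest root in [0, 1] is s = 1.)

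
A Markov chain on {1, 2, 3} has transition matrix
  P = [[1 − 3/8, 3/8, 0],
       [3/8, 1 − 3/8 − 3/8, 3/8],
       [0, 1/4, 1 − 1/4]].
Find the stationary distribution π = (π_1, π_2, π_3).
π = (2/7, 2/7, 3/7)

This is a birth-death chain on three states, which satisfies detailed balance: π_1 · P_{12} = π_2 · P_{21} and π_2 · P_{23} = π_3 · P_{32}.
From π_1 · 3/8 = π_2 · 3/8: π_2/π_1 = (3/8)/(3/8) = 1.
From π_2 · 3/8 = π_3 · 1/4: π_3/π_2 = (3/8)/(1/4) = 3/2.
Take π_1 proportional to 1; then unnormalized π = (1, 1, 3/2). Normalize by dividing by the sum 7/2:
  π = (2/7, 2/7, 3/7).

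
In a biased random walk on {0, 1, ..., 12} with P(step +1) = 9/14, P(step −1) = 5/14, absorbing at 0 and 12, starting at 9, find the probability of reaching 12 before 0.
P(hit 12 before 0) = (1 − (5/9)^9) / (1 − (5/9)^12) = 465241239/467194364

Let u_k denote P(reach 12 before 0 | start at k). Boundary: u_0 = 0, u_12 = 1. Recurrence: u_k = 9/14·u_{k+1} + 5/14·u_{k-1} for 1 ≤ k ≤ 11. Try u_k = A + B·r^k with r = q/p = (5/14)/(9/14) = 5/9. Substitution satisfies the recurrence; boundary conditions give:
  u_k = (1 − r^k) / (1 − r^N) = (1 − (5/9)^9) / (1 − (5/9)^12) = 465241239/467194364.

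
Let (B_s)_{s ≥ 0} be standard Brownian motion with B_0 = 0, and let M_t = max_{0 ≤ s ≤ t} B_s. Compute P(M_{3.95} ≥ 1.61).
P(M_{3.95} ≥ 1.61) = 2·P(B_{3.95} ≥ 1.61) = 2(1 − Φ(1.61/√3.95)) ≈ 0.4179

By the reflection principle for Brownian motion, P(M_t ≥ a) = 2 · P(B_t ≥ a) for a ≥ 0. Since B_t ~ N(0, t), P(B_t ≥ 1.61) = 1 − Φ(1.61/√t) = 1 − Φ(1.61/√3.95) = 1 − Φ(0.8101). So
  P(M_{3.95} ≥ 1.61) = 2(1 − Φ(0.8101)) ≈ 0.4179.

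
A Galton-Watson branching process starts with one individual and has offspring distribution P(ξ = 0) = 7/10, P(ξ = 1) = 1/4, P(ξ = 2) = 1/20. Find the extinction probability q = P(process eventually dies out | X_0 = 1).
q = 1

Mean offspring μ = 0·7/10 + 1·1/4 + 2·1/20 = 7/20 ≤ 1. For μ ≤ 1 with offspring not concentrated at 1, the Galton-Watson process goes extinct almost surely, so q = 1.
(Algebraic check: The pgf is f(s) = 7/10 + 1/4·s + 1/20·s². The extinction probability q is the smallest fixed point of f in [0, 1]. Setting s = f(s):
  1/20·s² + (1/4 − 1)·s + 7/10 = 0
  1/20·s² − (7/10 + 1/20)·s + 7/10 = 0
which factors as (s − 1)·(1/20·s − 7/10) = 0, giving roots s = 1 and s = (7/10)/(1/20) = 14. Since 14 ≥ 1, the smallest root in [0, 1] is s = 1.)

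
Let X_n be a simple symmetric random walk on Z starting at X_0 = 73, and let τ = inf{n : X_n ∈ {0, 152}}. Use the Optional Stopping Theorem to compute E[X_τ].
E[X_τ] = 73

X_n is a martingale and τ is a bounded-mean stopping time (indeed τ is finite a.s. with bounded expectation since the walk is in a bounded region). By the OST, E[X_τ] = E[X_0] = 73. Equivalently: E[X_τ] = 152 · P(hit 152 first) + 0 · P(hit 0 first) = 152 · (73/152) = 73.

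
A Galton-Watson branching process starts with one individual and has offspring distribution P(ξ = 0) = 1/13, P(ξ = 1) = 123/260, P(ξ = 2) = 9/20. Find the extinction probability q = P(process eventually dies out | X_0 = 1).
q = 20/117

The pgf is f(s) = 1/13 + 123/260·s + 9/20·s². The extinction probability q is the smallest fixed point of f in [0, 1]. Setting s = f(s):
  9/20·s² + (123/260 − 1)·s + 1/13 = 0
  9/20·s² − (1/13 + 9/20)·s + 1/13 = 0
which factors as (s − 1)·(9/20·s − 1/13) = 0, giving roots s = 1 and s = (1/13)/(9/20) = 20/117.
Mean offspring μ = 123/260 + 2·9/20 = 357/260 > 1 (supercritical), so q < 1. The extinction probability is the smaller root: q = (1/13)/(9/20) = 20/117.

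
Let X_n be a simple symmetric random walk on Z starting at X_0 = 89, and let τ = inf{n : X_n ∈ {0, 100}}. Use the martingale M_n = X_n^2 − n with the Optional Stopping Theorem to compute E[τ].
E[τ] = 979

M_n = X_n^2 − n is a martingale (since E[X_{n+1}^2 | F_n] = X_n^2 + 1). By OST (τ has finite mean in a bounded region), E[M_τ] = E[M_0] = X_0^2 − 0 = 89^2 = 7921. Also E[M_τ] = E[X_τ^2] − E[τ]. The walk exits at 0 or 100, with P(hit 100 first) = 89/100, so E[X_τ^2] = 100^2 · 89/100 + 0 = 8900. Thus E[τ] = E[X_τ^2] − E[M_τ] = 8900 − 7921 = 979 = 89(100 − 89) = 979.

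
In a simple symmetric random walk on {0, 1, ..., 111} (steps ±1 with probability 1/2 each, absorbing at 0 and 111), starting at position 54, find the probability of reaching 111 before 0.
P(hit 111 before 0) = 54/111 = 18/37

Let u_k = P(hit 111 before 0 | start at k). Then u_0 = 0, u_111 = 1, and u_k = u_{k-1}/2 + u_{k+1}/2 for 1 ≤ k ≤ 110. This harmonic recurrence is solved by u_k = k/111, giving u_54 = 54/111 = 18/37.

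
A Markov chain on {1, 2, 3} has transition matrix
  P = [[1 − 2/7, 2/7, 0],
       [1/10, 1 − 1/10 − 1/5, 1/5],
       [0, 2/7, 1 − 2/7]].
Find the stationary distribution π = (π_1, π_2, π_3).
π = (7/41, 20/41, 14/41)

This is a birth-death chain on three states, which satisfies detailed balance: π_1 · P_{12} = π_2 · P_{21} and π_2 · P_{23} = π_3 · P_{32}.
From π_1 · 2/7 = π_2 · 1/10: π_2/π_1 = (2/7)/(1/10) = 20/7.
From π_2 · 1/5 = π_3 · 2/7: π_3/π_2 = (1/5)/(2/7) = 7/10.
Take π_1 proportional to 1; then unnormalized π = (1, 20/7, 2). Normalize by dividing by the sum 41/7:
  π = (7/41, 20/41, 14/41).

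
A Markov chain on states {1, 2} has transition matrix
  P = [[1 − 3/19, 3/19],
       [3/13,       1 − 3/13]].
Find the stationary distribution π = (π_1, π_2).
π_1 = 19/32, π_2 = 13/32

Solve πP = π with π_1 + π_2 = 1. From πP = π: π_1 · (1 − 3/19) + π_2 · 3/13 = π_1 ⇒ π_2 · 3/13 = π_1 · 3/19 ⇒ π_2/π_1 = (3/19)/(3/13) = 13/19. Together with π_1 + π_2 = 1:
  π_1 = (3/13)/(3/19 + 3/13) = (3/13)/(96/247) = 19/32,
  π_2 = (3/19)/(3/19 + 3/13) = (3/19)/(96/247) = 13/32.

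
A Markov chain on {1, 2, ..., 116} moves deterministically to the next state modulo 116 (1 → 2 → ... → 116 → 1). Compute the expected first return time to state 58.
E[T_58 | X_0 = 58] = 116

The chain cycles deterministically, so starting at state 58 it returns in exactly 116 steps. Equivalently, the stationary distribution is uniform π_j = 1/116 for every state j, so by Kac's formula E[T_58] = 1/π_58 = 116.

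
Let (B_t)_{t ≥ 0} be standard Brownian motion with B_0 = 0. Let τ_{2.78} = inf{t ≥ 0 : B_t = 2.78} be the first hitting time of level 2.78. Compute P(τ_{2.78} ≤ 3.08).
P(τ_{2.78} ≤ 3.08) = 2(1 − Φ(2.78/√3.08)) = 2(1 − Φ(1.5841)) ≈ 0.1132

By the reflection principle for standard BM, P(τ_b ≤ t) = 2 · P(B_t ≥ b). Since B_t ~ N(0, t), P(B_t ≥ 2.78) = 1 − Φ(2.78/√t) = 1 − Φ(2.78/√3.08) = 1 − Φ(1.5841) ≈ 0.05659. Doubling: P(τ_{2.78} ≤ 3.08) ≈ 2 · 0.05659 = 0.11318 ≈ 0.1132.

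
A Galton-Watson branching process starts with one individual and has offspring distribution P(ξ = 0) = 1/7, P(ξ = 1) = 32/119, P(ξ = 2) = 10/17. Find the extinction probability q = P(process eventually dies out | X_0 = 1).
q = 17/70

The pgf is f(s) = 1/7 + 32/119·s + 10/17·s². The extinction probability q is the smallest fixed point of f in [0, 1]. Setting s = f(s):
  10/17·s² + (32/119 − 1)·s + 1/7 = 0
  10/17·s² − (1/7 + 10/17)·s + 1/7 = 0
which factors as (s − 1)·(10/17·s − 1/7) = 0, giving roots s = 1 and s = (1/7)/(10/17) = 17/70.
Mean offspring μ = 32/119 + 2·10/17 = 172/119 > 1 (supercritical), so q < 1. The extinction probability is the smaller root: q = (1/7)/(10/17) = 17/70.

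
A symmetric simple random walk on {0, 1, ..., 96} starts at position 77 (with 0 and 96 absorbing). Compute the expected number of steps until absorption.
E[τ | X_0 = 77] = 1463

Let v_k = E[τ | X_0 = k]. Boundary: v_0 = v_96 = 0. Recurrence: v_k = 1 + (v_{k-1} + v_{k+1})/2 for 1 ≤ k ≤ 95. The particular solution to v_k − (v_{k-1} + v_{k+1})/2 = 1 is v_k = −k^2. Adding homogeneous solution A + B k and matching boundaries gives v_k = k (96 − k). Substituting k = 77: v_77 = 77 · 19 = 1463.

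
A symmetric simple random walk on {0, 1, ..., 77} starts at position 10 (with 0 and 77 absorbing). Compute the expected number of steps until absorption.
E[τ | X_0 = 10] = 670

Let v_k = E[τ | X_0 = k]. Boundary: v_0 = v_77 = 0. Recurrence: v_k = 1 + (v_{k-1} + v_{k+1})/2 for 1 ≤ k ≤ 76. The particular solution to v_k − (v_{k-1} + v_{k+1})/2 = 1 is v_k = −k^2. Adding homogeneous solution A + B k and matching boundaries gives v_k = k (77 − k). Substituting k = 10: v_10 = 10 · 67 = 670.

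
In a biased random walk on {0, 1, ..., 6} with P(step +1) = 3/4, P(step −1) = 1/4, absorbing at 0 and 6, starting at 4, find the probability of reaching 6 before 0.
P(hit 6 before 0) = (1 − (1/3)^4) / (1 − (1/3)^6) = 90/91

Let u_k denote P(reach 6 before 0 | start at k). Boundary: u_0 = 0, u_6 = 1. Recurrence: u_k = 3/4·u_{k+1} + 1/4·u_{k-1} for 1 ≤ k ≤ 5. Try u_k = A + B·r^k with r = q/p = (1/4)/(3/4) = 1/3. Substitution satisfies the recurrence; boundary conditions give:
  u_k = (1 − r^k) / (1 − r^N) = (1 − (1/3)^4) / (1 − (1/3)^6) = 90/91.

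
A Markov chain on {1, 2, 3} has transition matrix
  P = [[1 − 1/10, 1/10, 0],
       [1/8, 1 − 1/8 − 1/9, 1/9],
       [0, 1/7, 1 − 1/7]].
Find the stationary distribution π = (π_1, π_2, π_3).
π = (45/109, 36/109, 28/109)

This is a birth-death chain on three states, which satisfies detailed balance: π_1 · P_{12} = π_2 · P_{21} and π_2 · P_{23} = π_3 · P_{32}.
From π_1 · 1/10 = π_2 · 1/8: π_2/π_1 = (1/10)/(1/8) = 4/5.
From π_2 · 1/9 = π_3 · 1/7: π_3/π_2 = (1/9)/(1/7) = 7/9.
Take π_1 proportional to 1; then unnormalized π = (1, 4/5, 28/45). Normalize by dividing by the sum 109/45:
  π = (45/109, 36/109, 28/109).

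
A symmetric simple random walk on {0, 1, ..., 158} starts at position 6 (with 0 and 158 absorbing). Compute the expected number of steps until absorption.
E[τ | X_0 = 6] = 912

Let v_k = E[τ | X_0 = k]. Boundary: v_0 = v_158 = 0. Recurrence: v_k = 1 + (v_{k-1} + v_{k+1})/2 for 1 ≤ k ≤ 157. The particular solution to v_k − (v_{k-1} + v_{k+1})/2 = 1 is v_k = −k^2. Adding homogeneous solution A + B k and matching boundaries gives v_k = k (158 − k). Substituting k = 6: v_6 = 6 · 152 = 912.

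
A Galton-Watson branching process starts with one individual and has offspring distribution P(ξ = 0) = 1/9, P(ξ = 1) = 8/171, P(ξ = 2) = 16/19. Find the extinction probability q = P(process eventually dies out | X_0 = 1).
q = 19/144

The pgf is f(s) = 1/9 + 8/171·s + 16/19·s². The extinction probability q is the smallest fixed point of f in [0, 1]. Setting s = f(s):
  16/19·s² + (8/171 − 1)·s + 1/9 = 0
  16/19·s² − (1/9 + 16/19)·s + 1/9 = 0
which factors as (s − 1)·(16/19·s − 1/9) = 0, giving roots s = 1 and s = (1/9)/(16/19) = 19/144.
Mean offspring μ = 8/171 + 2·16/19 = 296/171 > 1 (supercritical), so q < 1. The extinction probability is the smaller root: q = (1/9)/(16/19) = 19/144.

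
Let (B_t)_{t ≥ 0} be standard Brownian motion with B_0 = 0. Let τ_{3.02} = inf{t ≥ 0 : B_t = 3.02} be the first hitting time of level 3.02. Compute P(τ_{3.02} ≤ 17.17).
P(τ_{3.02} ≤ 17.17) = 2(1 − Φ(3.02/√17.17)) = 2(1 − Φ(0.7288)) ≈ 0.4661

By the reflection principle for standard BM, P(τ_b ≤ t) = 2 · P(B_t ≥ b). Since B_t ~ N(0, t), P(B_t ≥ 3.02) = 1 − Φ(3.02/√t) = 1 − Φ(3.02/√17.17) = 1 − Φ(0.7288) ≈ 0.23306. Doubling: P(τ_{3.02} ≤ 17.17) ≈ 2 · 0.23306 = 0.46612 ≈ 0.4661.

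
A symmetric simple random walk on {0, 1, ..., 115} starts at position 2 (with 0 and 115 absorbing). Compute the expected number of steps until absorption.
E[τ | X_0 = 2] = 226

Let v_k = E[τ | X_0 = k]. Boundary: v_0 = v_115 = 0. Recurrence: v_k = 1 + (v_{k-1} + v_{k+1})/2 for 1 ≤ k ≤ 114. The particular solution to v_k − (v_{k-1} + v_{k+1})/2 = 1 is v_k = −k^2. Adding homogeneous solution A + B k and matching boundaries gives v_k = k (115 − k). Substituting k = 2: v_2 = 2 · 113 = 226.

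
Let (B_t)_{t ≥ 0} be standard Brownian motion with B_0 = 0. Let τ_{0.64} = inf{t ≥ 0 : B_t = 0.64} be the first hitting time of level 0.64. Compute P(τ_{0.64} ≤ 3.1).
P(τ_{0.64} ≤ 3.1) = 2(1 − Φ(0.64/√3.1)) = 2(1 − Φ(0.3635)) ≈ 0.7162

By the reflection principle for standard BM, P(τ_b ≤ t) = 2 · P(B_t ≥ b). Since B_t ~ N(0, t), P(B_t ≥ 0.64) = 1 − Φ(0.64/√t) = 1 − Φ(0.64/√3.1) = 1 − Φ(0.3635) ≈ 0.35812. Doubling: P(τ_{0.64} ≤ 3.1) ≈ 2 · 0.35812 = 0.71624 ≈ 0.7162.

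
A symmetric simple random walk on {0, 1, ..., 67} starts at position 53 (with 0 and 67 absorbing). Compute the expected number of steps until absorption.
E[τ | X_0 = 53] = 742

Let v_k = E[τ | X_0 = k]. Boundary: v_0 = v_67 = 0. Recurrence: v_k = 1 + (v_{k-1} + v_{k+1})/2 for 1 ≤ k ≤ 66. The particular solution to v_k − (v_{k-1} + v_{k+1})/2 = 1 is v_k = −k^2. Adding homogeneous solution A + B k and matching boundaries gives v_k = k (67 − k). Substituting k = 53: v_53 = 53 · 14 = 742.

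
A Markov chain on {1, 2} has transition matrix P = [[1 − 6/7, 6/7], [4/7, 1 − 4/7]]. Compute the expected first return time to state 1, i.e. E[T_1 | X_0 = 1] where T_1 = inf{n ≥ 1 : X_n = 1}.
E[T_1 | X_0 = 1] = 1/π_1 = 5/2

For an irreducible recurrent Markov chain with stationary distribution π, E[T_i | X_0 = i] = 1/π_i (Kac's formula). Here π_1 = (4/7)/(6/7 + 4/7) = (4/7)/(10/7) = 2/5, so E[T_1 | X_0 = 1] = 1/π_1 = (6/7 + 4/7)/(4/7) = (10/7)/(4/7) = 5/2.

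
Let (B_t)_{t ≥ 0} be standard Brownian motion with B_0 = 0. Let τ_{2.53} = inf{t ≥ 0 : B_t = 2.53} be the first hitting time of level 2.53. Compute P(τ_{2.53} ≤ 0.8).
P(τ_{2.53} ≤ 0.8) = 2(1 − Φ(2.53/√0.8)) = 2(1 − Φ(2.8286)) ≈ 0.0047

By the reflection principle for standard BM, P(τ_b ≤ t) = 2 · P(B_t ≥ b). Since B_t ~ N(0, t), P(B_t ≥ 2.53) = 1 − Φ(2.53/√t) = 1 − Φ(2.53/√0.8) = 1 − Φ(2.8286) ≈ 0.00234. Doubling: P(τ_{2.53} ≤ 0.8) ≈ 2 · 0.00234 = 0.00468 ≈ 0.0047.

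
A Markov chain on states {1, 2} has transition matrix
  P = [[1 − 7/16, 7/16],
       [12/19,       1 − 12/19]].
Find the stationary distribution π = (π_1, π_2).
π_1 = 192/325, π_2 = 133/325

Solve πP = π with π_1 + π_2 = 1. From πP = π: π_1 · (1 − 7/16) + π_2 · 12/19 = π_1 ⇒ π_2 · 12/19 = π_1 · 7/16 ⇒ π_2/π_1 = (7/16)/(12/19) = 133/192. Together with π_1 + π_2 = 1:
  π_1 = (12/19)/(7/16 + 12/19) = (12/19)/(325/304) = 192/325,
  π_2 = (7/16)/(7/16 + 12/19) = (7/16)/(325/304) = 133/325.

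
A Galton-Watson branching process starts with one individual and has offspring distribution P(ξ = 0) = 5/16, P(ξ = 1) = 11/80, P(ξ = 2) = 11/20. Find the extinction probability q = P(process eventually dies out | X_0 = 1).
q = 25/44

The pgf is f(s) = 5/16 + 11/80·s + 11/20·s². The extinction probability q is the smallest fixed point of f in [0, 1]. Setting s = f(s):
  11/20·s² + (11/80 − 1)·s + 5/16 = 0
  11/20·s² − (5/16 + 11/20)·s + 5/16 = 0
which factors as (s − 1)·(11/20·s − 5/16) = 0, giving roots s = 1 and s = (5/16)/(11/20) = 25/44.
Mean offspring μ = 11/80 + 2·11/20 = 99/80 > 1 (supercritical), so q < 1. The extinction probability is the smaller root: q = (5/16)/(11/20) = 25/44.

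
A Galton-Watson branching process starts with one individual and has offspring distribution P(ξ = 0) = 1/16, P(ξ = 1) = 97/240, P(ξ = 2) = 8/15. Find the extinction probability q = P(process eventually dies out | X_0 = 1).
q = 15/128

The pgf is f(s) = 1/16 + 97/240·s + 8/15·s². The extinction probability q is the smallest fixed point of f in [0, 1]. Setting s = f(s):
  8/15·s² + (97/240 − 1)·s + 1/16 = 0
  8/15·s² − (1/16 + 8/15)·s + 1/16 = 0
which factors as (s − 1)·(8/15·s − 1/16) = 0, giving roots s = 1 and s = (1/16)/(8/15) = 15/128.
Mean offspring μ = 97/240 + 2·8/15 = 353/240 > 1 (supercritical), so q < 1. The extinction probability is the smaller root: q = (1/16)/(8/15) = 15/128.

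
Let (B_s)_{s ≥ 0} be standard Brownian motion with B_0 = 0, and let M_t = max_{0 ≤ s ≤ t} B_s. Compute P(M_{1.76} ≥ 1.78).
P(M_{1.76} ≥ 1.78) = 2·P(B_{1.76} ≥ 1.78) = 2(1 − Φ(1.78/√1.76)) ≈ 0.1797

By the reflection principle for Brownian motion, P(M_t ≥ a) = 2 · P(B_t ≥ a) for a ≥ 0. Since B_t ~ N(0, t), P(B_t ≥ 1.78) = 1 − Φ(1.78/√t) = 1 − Φ(1.78/√1.76) = 1 − Φ(1.3417). So
  P(M_{1.76} ≥ 1.78) = 2(1 − Φ(1.3417)) ≈ 0.1797.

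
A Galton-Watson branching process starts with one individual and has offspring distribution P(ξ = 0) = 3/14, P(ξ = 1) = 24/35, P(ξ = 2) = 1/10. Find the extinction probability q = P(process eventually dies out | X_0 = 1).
q = 1

Mean offspring μ = 0·3/14 + 1·24/35 + 2·1/10 = 31/35 ≤ 1. For μ ≤ 1 with offspring not concentrated at 1, the Galton-Watson process goes extinct almost surely, so q = 1.
(Algebraic check: The pgf is f(s) = 3/14 + 24/35·s + 1/10·s². The extinction probability q is the smallest fixed point of f in [0, 1]. Setting s = f(s):
  1/10·s² + (24/35 − 1)·s + 3/14 = 0
  1/10·s² − (3/14 + 1/10)·s + 3/14 = 0
which factors as (s − 1)·(1/10·s − 3/14) = 0, giving roots s = 1 and s = (3/14)/(1/10) = 15/7. Since 15/7 ≥ 1, the smallest root in [0, 1] is s = 1.)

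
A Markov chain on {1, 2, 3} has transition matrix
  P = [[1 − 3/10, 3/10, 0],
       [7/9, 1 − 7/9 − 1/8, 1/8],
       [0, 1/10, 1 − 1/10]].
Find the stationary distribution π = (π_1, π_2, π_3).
π = (280/523, 108/523, 135/523)

This is a birth-death chain on three states, which satisfies detailed balance: π_1 · P_{12} = π_2 · P_{21} and π_2 · P_{23} = π_3 · P_{32}.
From π_1 · 3/10 = π_2 · 7/9: π_2/π_1 = (3/10)/(7/9) = 27/70.
From π_2 · 1/8 = π_3 · 1/10: π_3/π_2 = (1/8)/(1/10) = 5/4.
Take π_1 proportional to 1; then unnormalized π = (1, 27/70, 27/56). Normalize by dividing by the sum 523/280:
  π = (280/523, 108/523, 135/523).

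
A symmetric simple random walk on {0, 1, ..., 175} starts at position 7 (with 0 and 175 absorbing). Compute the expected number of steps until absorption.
E[τ | X_0 = 7] = 1176

Let v_k = E[τ | X_0 = k]. Boundary: v_0 = v_175 = 0. Recurrence: v_k = 1 + (v_{k-1} + v_{k+1})/2 for 1 ≤ k ≤ 174. The particular solution to v_k − (v_{k-1} + v_{k+1})/2 = 1 is v_k = −k^2. Adding homogeneous solution A + B k and matching boundaries gives v_k = k (175 − k). Substituting k = 7: v_7 = 7 · 168 = 1176.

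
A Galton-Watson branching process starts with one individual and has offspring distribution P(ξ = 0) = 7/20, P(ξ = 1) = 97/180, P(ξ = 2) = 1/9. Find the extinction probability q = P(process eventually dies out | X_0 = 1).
q = 1

Mean offspring μ = 0·7/20 + 1·97/180 + 2·1/9 = 137/180 ≤ 1. For μ ≤ 1 with offspring not concentrated at 1, the Galton-Watson process goes extinct almost surely, so q = 1.
(Algebraic check: The pgf is f(s) = 7/20 + 97/180·s + 1/9·s². The extinction probability q is the smallest fixed point of f in [0, 1]. Setting s = f(s):
  1/9·s² + (97/180 − 1)·s + 7/20 = 0
  1/9·s² − (7/20 + 1/9)·s + 7/20 = 0
which factors as (s − 1)·(1/9·s − 7/20) = 0, giving roots s = 1 and s = (7/20)/(1/9) = 63/20. Since 63/20 ≥ 1, the smallest root in [0, 1] is s = 1.)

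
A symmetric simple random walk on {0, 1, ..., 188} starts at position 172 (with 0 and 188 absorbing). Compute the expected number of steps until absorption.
E[τ | X_0 = 172] = 2752

Let v_k = E[τ | X_0 = k]. Boundary: v_0 = v_188 = 0. Recurrence: v_k = 1 + (v_{k-1} + v_{k+1})/2 for 1 ≤ k ≤ 187. The particular solution to v_k − (v_{k-1} + v_{k+1})/2 = 1 is v_k = −k^2. Adding homogeneous solution A + B k and matching boundaries gives v_k = k (188 − k). Substituting k = 172: v_172 = 172 · 16 = 2752.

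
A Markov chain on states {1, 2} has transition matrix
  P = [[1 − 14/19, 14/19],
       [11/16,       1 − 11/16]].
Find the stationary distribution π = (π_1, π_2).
π_1 = 209/433, π_2 = 224/433

Solve πP = π with π_1 + π_2 = 1. From πP = π: π_1 · (1 − 14/19) + π_2 · 11/16 = π_1 ⇒ π_2 · 11/16 = π_1 · 14/19 ⇒ π_2/π_1 = (14/19)/(11/16) = 224/209. Together with π_1 + π_2 = 1:
  π_1 = (11/16)/(14/19 + 11/16) = (11/16)/(433/304) = 209/433,
  π_2 = (14/19)/(14/19 + 11/16) = (14/19)/(433/304) = 224/433.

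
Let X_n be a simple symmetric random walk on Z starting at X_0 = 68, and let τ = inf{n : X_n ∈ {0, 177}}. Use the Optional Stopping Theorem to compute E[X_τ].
E[X_τ] = 68

X_n is a martingale and τ is a bounded-mean stopping time (indeed τ is finite a.s. with bounded expectation since the walk is in a bounded region). By the OST, E[X_τ] = E[X_0] = 68. Equivalently: E[X_τ] = 177 · P(hit 177 first) + 0 · P(hit 0 first) = 177 · (68/177) = 68.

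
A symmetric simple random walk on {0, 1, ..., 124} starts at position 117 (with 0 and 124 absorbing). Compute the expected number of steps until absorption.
E[τ | X_0 = 117] = 819

Let v_k = E[τ | X_0 = k]. Boundary: v_0 = v_124 = 0. Recurrence: v_k = 1 + (v_{k-1} + v_{k+1})/2 for 1 ≤ k ≤ 123. The particular solution to v_k − (v_{k-1} + v_{k+1})/2 = 1 is v_k = −k^2. Adding homogeneous solution A + B k and matching boundaries gives v_k = k (124 − k). Substituting k = 117: v_117 = 117 · 7 = 819.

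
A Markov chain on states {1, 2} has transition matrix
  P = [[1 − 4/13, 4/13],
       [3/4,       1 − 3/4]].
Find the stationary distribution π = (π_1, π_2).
π_1 = 39/55, π_2 = 16/55

Solve πP = π with π_1 + π_2 = 1. From πP = π: π_1 · (1 − 4/13) + π_2 · 3/4 = π_1 ⇒ π_2 · 3/4 = π_1 · 4/13 ⇒ π_2/π_1 = (4/13)/(3/4) = 16/39. Together with π_1 + π_2 = 1:
  π_1 = (3/4)/(4/13 + 3/4) = (3/4)/(55/52) = 39/55,
  π_2 = (4/13)/(4/13 + 3/4) = (4/13)/(55/52) = 16/55.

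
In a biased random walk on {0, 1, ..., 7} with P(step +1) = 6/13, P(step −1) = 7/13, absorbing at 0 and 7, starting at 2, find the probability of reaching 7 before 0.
P(hit 7 before 0) = (1 − (7/6)^2) / (1 − (7/6)^7) = 101088/543607

Let u_k denote P(reach 7 before 0 | start at k). Boundary: u_0 = 0, u_7 = 1. Recurrence: u_k = 6/13·u_{k+1} + 7/13·u_{k-1} for 1 ≤ k ≤ 6. Try u_k = A + B·r^k with r = q/p = (7/13)/(6/13) = 7/6. Substitution satisfies the recurrence; boundary conditions give:
  u_k = (1 − r^k) / (1 − r^N) = (1 − (7/6)^2) / (1 − (7/6)^7) = 101088/543607.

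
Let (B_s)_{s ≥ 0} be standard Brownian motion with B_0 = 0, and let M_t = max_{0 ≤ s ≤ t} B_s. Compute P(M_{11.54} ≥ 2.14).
P(M_{11.54} ≥ 2.14) = 2·P(B_{11.54} ≥ 2.14) = 2(1 − Φ(2.14/√11.54)) ≈ 0.5287

By the reflection principle for Brownian motion, P(M_t ≥ a) = 2 · P(B_t ≥ a) for a ≥ 0. Since B_t ~ N(0, t), P(B_t ≥ 2.14) = 1 − Φ(2.14/√t) = 1 − Φ(2.14/√11.54) = 1 − Φ(0.6300). So
  P(M_{11.54} ≥ 2.14) = 2(1 − Φ(0.6300)) ≈ 0.5287.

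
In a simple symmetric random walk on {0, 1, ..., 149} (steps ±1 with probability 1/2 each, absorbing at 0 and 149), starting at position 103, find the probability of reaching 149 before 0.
P(hit 149 before 0) = 103/149

Let u_k = P(hit 149 before 0 | start at k). Then u_0 = 0, u_149 = 1, and u_k = u_{k-1}/2 + u_{k+1}/2 for 1 ≤ k ≤ 148. This harmonic recurrence is solved by u_k = k/149, giving u_103 = 103/149.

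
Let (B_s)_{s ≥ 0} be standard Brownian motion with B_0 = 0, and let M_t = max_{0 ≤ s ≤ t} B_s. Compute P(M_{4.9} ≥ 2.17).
P(M_{4.9} ≥ 2.17) = 2·P(B_{4.9} ≥ 2.17) = 2(1 − Φ(2.17/√4.9)) ≈ 0.3269

By the reflection principle for Brownian motion, P(M_t ≥ a) = 2 · P(B_t ≥ a) for a ≥ 0. Since B_t ~ N(0, t), P(B_t ≥ 2.17) = 1 − Φ(2.17/√t) = 1 − Φ(2.17/√4.9) = 1 − Φ(0.9803). So
  P(M_{4.9} ≥ 2.17) = 2(1 − Φ(0.9803)) ≈ 0.3269.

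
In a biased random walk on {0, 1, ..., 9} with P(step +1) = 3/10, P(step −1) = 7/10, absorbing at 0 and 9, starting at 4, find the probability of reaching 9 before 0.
P(hit 9 before 0) = (1 − (7/3)^4) / (1 − (7/3)^9) = 140940/10083481

Let u_k denote P(reach 9 before 0 | start at k). Boundary: u_0 = 0, u_9 = 1. Recurrence: u_k = 3/10·u_{k+1} + 7/10·u_{k-1} for 1 ≤ k ≤ 8. Try u_k = A + B·r^k with r = q/p = (7/10)/(3/10) = 7/3. Substitution satisfies the recurrence; boundary conditions give:
  u_k = (1 − r^k) / (1 − r^N) = (1 − (7/3)^4) / (1 − (7/3)^9) = 140940/10083481.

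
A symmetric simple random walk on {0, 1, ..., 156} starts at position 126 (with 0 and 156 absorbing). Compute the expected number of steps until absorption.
E[τ | X_0 = 126] = 3780

Let v_k = E[τ | X_0 = k]. Boundary: v_0 = v_156 = 0. Recurrence: v_k = 1 + (v_{k-1} + v_{k+1})/2 for 1 ≤ k ≤ 155. The particular solution to v_k − (v_{k-1} + v_{k+1})/2 = 1 is v_k = −k^2. Adding homogeneous solution A + B k and matching boundaries gives v_k = k (156 − k). Substituting k = 126: v_126 = 126 · 30 = 3780.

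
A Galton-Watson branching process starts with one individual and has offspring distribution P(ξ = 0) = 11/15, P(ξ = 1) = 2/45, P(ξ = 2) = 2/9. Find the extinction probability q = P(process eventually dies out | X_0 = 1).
q = 1

Mean offspring μ = 0·11/15 + 1·2/45 + 2·2/9 = 22/45 ≤ 1. For μ ≤ 1 with offspring not concentrated at 1, the Galton-Watson process goes extinct almost surely, so q = 1.
(Algebraic check: The pgf is f(s) = 11/15 + 2/45·s + 2/9·s². The extinction probability q is the smallest fixed point of f in [0, 1]. Setting s = f(s):
  2/9·s² + (2/45 − 1)·s + 11/15 = 0
  2/9·s² − (11/15 + 2/9)·s + 11/15 = 0
which factors as (s − 1)·(2/9·s − 11/15) = 0, giving roots s = 1 and s = (11/15)/(2/9) = 33/10. Since 33/10 ≥ 1, the smallest root in [0, 1] is s = 1.)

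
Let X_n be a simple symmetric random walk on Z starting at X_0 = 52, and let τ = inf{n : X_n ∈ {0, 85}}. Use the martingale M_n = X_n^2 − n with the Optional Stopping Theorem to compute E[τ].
E[τ] = 1716

M_n = X_n^2 − n is a martingale (since E[X_{n+1}^2 | F_n] = X_n^2 + 1). By OST (τ has finite mean in a bounded region), E[M_τ] = E[M_0] = X_0^2 − 0 = 52^2 = 2704. Also E[M_τ] = E[X_τ^2] − E[τ]. The walk exits at 0 or 85, with P(hit 85 first) = 52/85, so E[X_τ^2] = 85^2 · 52/85 + 0 = 4420. Thus E[τ] = E[X_τ^2] − E[M_τ] = 4420 − 2704 = 1716 = 52(85 − 52) = 1716.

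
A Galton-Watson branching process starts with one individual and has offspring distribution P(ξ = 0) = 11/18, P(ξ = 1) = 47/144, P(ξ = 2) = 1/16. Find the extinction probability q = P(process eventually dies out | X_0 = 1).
q = 1

Mean offspring μ = 0·11/18 + 1·47/144 + 2·1/16 = 65/144 ≤ 1. For μ ≤ 1 with offspring not concentrated at 1, the Galton-Watson process goes extinct almost surely, so q = 1.
(Algebraic check: The pgf is f(s) = 11/18 + 47/144·s + 1/16·s². The extinction probability q is the smallest fixed point of f in [0, 1]. Setting s = f(s):
  1/16·s² + (47/144 − 1)·s + 11/18 = 0
  1/16·s² − (11/18 + 1/16)·s + 11/18 = 0
which factors as (s − 1)·(1/16·s − 11/18) = 0, giving roots s = 1 and s = (11/18)/(1/16) = 88/9. Since 88/9 ≥ 1, the smallest root in [0, 1] is s = 1.)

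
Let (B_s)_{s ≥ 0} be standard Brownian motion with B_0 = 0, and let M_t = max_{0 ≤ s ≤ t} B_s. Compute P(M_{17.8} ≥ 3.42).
P(M_{17.8} ≥ 3.42) = 2·P(B_{17.8} ≥ 3.42) = 2(1 − Φ(3.42/√17.8)) ≈ 0.4176

By the reflection principle for Brownian motion, P(M_t ≥ a) = 2 · P(B_t ≥ a) for a ≥ 0. Since B_t ~ N(0, t), P(B_t ≥ 3.42) = 1 − Φ(3.42/√t) = 1 − Φ(3.42/√17.8) = 1 − Φ(0.8106). So
  P(M_{17.8} ≥ 3.42) = 2(1 − Φ(0.8106)) ≈ 0.4176.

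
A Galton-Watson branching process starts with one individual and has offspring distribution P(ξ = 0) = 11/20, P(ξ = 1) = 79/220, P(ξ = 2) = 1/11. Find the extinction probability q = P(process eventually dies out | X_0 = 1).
q = 1

Mean offspring μ = 0·11/20 + 1·79/220 + 2·1/11 = 119/220 ≤ 1. For μ ≤ 1 with offspring not concentrated at 1, the Galton-Watson process goes extinct almost surely, so q = 1.
(Algebraic check: The pgf is f(s) = 11/20 + 79/220·s + 1/11·s². The extinction probability q is the smallest fixed point of f in [0, 1]. Setting s = f(s):
  1/11·s² + (79/220 − 1)·s + 11/20 = 0
  1/11·s² − (11/20 + 1/11)·s + 11/20 = 0
which factors as (s − 1)·(1/11·s − 11/20) = 0, giving roots s = 1 and s = (11/20)/(1/11) = 121/20. Since 121/20 ≥ 1, the smallest root in [0, 1] is s = 1.)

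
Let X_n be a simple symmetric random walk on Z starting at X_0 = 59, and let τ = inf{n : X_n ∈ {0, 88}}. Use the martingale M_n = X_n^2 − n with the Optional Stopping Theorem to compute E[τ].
E[τ] = 1711

M_n = X_n^2 − n is a martingale (since E[X_{n+1}^2 | F_n] = X_n^2 + 1). By OST (τ has finite mean in a bounded region), E[M_τ] = E[M_0] = X_0^2 − 0 = 59^2 = 3481. Also E[M_τ] = E[X_τ^2] − E[τ]. The walk exits at 0 or 88, with P(hit 88 first) = 59/88, so E[X_τ^2] = 88^2 · 59/88 + 0 = 5192. Thus E[τ] = E[X_τ^2] − E[M_τ] = 5192 − 3481 = 1711 = 59(88 − 59) = 1711.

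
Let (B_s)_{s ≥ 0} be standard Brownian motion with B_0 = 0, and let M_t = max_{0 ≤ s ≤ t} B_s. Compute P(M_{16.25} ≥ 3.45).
P(M_{16.25} ≥ 3.45) = 2·P(B_{16.25} ≥ 3.45) = 2(1 − Φ(3.45/√16.25)) ≈ 0.3921

By the reflection principle for Brownian motion, P(M_t ≥ a) = 2 · P(B_t ≥ a) for a ≥ 0. Since B_t ~ N(0, t), P(B_t ≥ 3.45) = 1 − Φ(3.45/√t) = 1 − Φ(3.45/√16.25) = 1 − Φ(0.8558). So
  P(M_{16.25} ≥ 3.45) = 2(1 − Φ(0.8558)) ≈ 0.3921.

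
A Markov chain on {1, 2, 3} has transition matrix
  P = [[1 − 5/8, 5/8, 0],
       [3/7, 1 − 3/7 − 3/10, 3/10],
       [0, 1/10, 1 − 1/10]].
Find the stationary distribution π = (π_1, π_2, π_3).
π = (6/41, 35/164, 105/164)

This is a birth-death chain on three states, which satisfies detailed balance: π_1 · P_{12} = π_2 · P_{21} and π_2 · P_{23} = π_3 · P_{32}.
From π_1 · 5/8 = π_2 · 3/7: π_2/π_1 = (5/8)/(3/7) = 35/24.
From π_2 · 3/10 = π_3 · 1/10: π_3/π_2 = (3/10)/(1/10) = 3.
Take π_1 proportional to 1; then unnormalized π = (1, 35/24, 35/8). Normalize by dividing by the sum 41/6:
  π = (6/41, 35/164, 105/164).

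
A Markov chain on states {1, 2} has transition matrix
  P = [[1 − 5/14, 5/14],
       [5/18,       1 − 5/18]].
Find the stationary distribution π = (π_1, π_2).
π_1 = 7/16, π_2 = 9/16

Solve πP = π with π_1 + π_2 = 1. From πP = π: π_1 · (1 − 5/14) + π_2 · 5/18 = π_1 ⇒ π_2 · 5/18 = π_1 · 5/14 ⇒ π_2/π_1 = (5/14)/(5/18) = 9/7. Together with π_1 + π_2 = 1:
  π_1 = (5/18)/(5/14 + 5/18) = (5/18)/(40/63) = 7/16,
  π_2 = (5/14)/(5/14 + 5/18) = (5/14)/(40/63) = 9/16.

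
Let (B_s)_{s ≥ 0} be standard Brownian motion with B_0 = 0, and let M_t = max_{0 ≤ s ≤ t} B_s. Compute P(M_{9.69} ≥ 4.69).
P(M_{9.69} ≥ 4.69) = 2·P(B_{9.69} ≥ 4.69) = 2(1 − Φ(4.69/√9.69)) ≈ 0.1319

By the reflection principle for Brownian motion, P(M_t ≥ a) = 2 · P(B_t ≥ a) for a ≥ 0. Since B_t ~ N(0, t), P(B_t ≥ 4.69) = 1 − Φ(4.69/√t) = 1 − Φ(4.69/√9.69) = 1 − Φ(1.5066). So
  P(M_{9.69} ≥ 4.69) = 2(1 − Φ(1.5066)) ≈ 0.1319.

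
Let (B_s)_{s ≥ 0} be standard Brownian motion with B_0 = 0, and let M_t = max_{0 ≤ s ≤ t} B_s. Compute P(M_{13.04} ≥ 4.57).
P(M_{13.04} ≥ 4.57) = 2·P(B_{13.04} ≥ 4.57) = 2(1 − Φ(4.57/√13.04)) ≈ 0.2057

By the reflection principle for Brownian motion, P(M_t ≥ a) = 2 · P(B_t ≥ a) for a ≥ 0. Since B_t ~ N(0, t), P(B_t ≥ 4.57) = 1 − Φ(4.57/√t) = 1 − Φ(4.57/√13.04) = 1 − Φ(1.2655). So
  P(M_{13.04} ≥ 4.57) = 2(1 − Φ(1.2655)) ≈ 0.2057.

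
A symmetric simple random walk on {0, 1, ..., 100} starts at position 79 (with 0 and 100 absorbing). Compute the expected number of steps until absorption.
E[τ | X_0 = 79] = 1659

Let v_k = E[τ | X_0 = k]. Boundary: v_0 = v_100 = 0. Recurrence: v_k = 1 + (v_{k-1} + v_{k+1})/2 for 1 ≤ k ≤ 99. The particular solution to v_k − (v_{k-1} + v_{k+1})/2 = 1 is v_k = −k^2. Adding homogeneous solution A + B k and matching boundaries gives v_k = k (100 − k). Substituting k = 79: v_79 = 79 · 21 = 1659.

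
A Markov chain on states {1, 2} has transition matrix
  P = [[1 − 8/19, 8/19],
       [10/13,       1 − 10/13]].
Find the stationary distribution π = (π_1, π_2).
π_1 = 95/147, π_2 = 52/147

Solve πP = π with π_1 + π_2 = 1. From πP = π: π_1 · (1 − 8/19) + π_2 · 10/13 = π_1 ⇒ π_2 · 10/13 = π_1 · 8/19 ⇒ π_2/π_1 = (8/19)/(10/13) = 52/95. Together with π_1 + π_2 = 1:
  π_1 = (10/13)/(8/19 + 10/13) = (10/13)/(294/247) = 95/147,
  π_2 = (8/19)/(8/19 + 10/13) = (8/19)/(294/247) = 52/147.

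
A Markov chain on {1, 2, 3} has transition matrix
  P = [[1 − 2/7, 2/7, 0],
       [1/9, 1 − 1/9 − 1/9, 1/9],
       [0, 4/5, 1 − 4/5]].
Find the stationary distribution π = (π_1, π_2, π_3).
π = (14/55, 36/55, 1/11)

This is a birth-death chain on three states, which satisfies detailed balance: π_1 · P_{12} = π_2 · P_{21} and π_2 · P_{23} = π_3 · P_{32}.
From π_1 · 2/7 = π_2 · 1/9: π_2/π_1 = (2/7)/(1/9) = 18/7.
From π_2 · 1/9 = π_3 · 4/5: π_3/π_2 = (1/9)/(4/5) = 5/36.
Take π_1 proportional to 1; then unnormalized π = (1, 18/7, 5/14). Normalize by dividing by the sum 55/14:
  π = (14/55, 36/55, 1/11).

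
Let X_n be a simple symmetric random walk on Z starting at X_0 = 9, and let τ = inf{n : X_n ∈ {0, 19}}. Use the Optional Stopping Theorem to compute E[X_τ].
E[X_τ] = 9

X_n is a martingale and τ is a bounded-mean stopping time (indeed τ is finite a.s. with bounded expectation since the walk is in a bounded region). By the OST, E[X_τ] = E[X_0] = 9. Equivalently: E[X_τ] = 19 · P(hit 19 first) + 0 · P(hit 0 first) = 19 · (9/19) = 9.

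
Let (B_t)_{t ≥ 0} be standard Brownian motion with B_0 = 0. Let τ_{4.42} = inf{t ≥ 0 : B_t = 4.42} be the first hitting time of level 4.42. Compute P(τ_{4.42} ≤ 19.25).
P(τ_{4.42} ≤ 19.25) = 2(1 − Φ(4.42/√19.25)) = 2(1 − Φ(1.0074)) ≈ 0.3137

By the reflection principle for standard BM, P(τ_b ≤ t) = 2 · P(B_t ≥ b). Since B_t ~ N(0, t), P(B_t ≥ 4.42) = 1 − Φ(4.42/√t) = 1 − Φ(4.42/√19.25) = 1 − Φ(1.0074) ≈ 0.15687. Doubling: P(τ_{4.42} ≤ 19.25) ≈ 2 · 0.15687 = 0.31374 ≈ 0.3137.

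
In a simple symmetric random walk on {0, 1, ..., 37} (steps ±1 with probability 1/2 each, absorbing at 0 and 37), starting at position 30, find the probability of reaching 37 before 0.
P(hit 37 before 0) = 30/37

Let u_k = P(hit 37 before 0 | start at k). Then u_0 = 0, u_37 = 1, and u_k = u_{k-1}/2 + u_{k+1}/2 for 1 ≤ k ≤ 36. This harmonic recurrence is solved by u_k = k/37, giving u_30 = 30/37.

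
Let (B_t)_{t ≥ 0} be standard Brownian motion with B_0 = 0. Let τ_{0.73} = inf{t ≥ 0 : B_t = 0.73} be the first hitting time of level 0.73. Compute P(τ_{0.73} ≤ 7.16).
P(τ_{0.73} ≤ 7.16) = 2(1 − Φ(0.73/√7.16)) = 2(1 − Φ(0.2728)) ≈ 0.7850

By the reflection principle for standard BM, P(τ_b ≤ t) = 2 · P(B_t ≥ b). Since B_t ~ N(0, t), P(B_t ≥ 0.73) = 1 − Φ(0.73/√t) = 1 − Φ(0.73/√7.16) = 1 − Φ(0.2728) ≈ 0.39250. Doubling: P(τ_{0.73} ≤ 7.16) ≈ 2 · 0.39250 = 0.78500 ≈ 0.7850.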